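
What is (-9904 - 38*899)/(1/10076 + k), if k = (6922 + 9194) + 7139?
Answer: -444009016/234317381 ≈ -1.8949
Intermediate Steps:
k = 23255 (k = 16116 + 7139 = 23255)
(-9904 - 38*899)/(1/10076 + k) = (-9904 - 38*899)/(1/10076 + 23255) = (-9904 - 34162)/(1/10076 + 23255) = -44066/234317381/10076 = -44066*10076/234317381 = -444009016/234317381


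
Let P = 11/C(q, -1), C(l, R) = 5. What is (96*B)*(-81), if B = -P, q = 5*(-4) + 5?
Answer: 85536/5 ≈ 17107.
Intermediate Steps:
q = -15 (q = -20 + 5 = -15)
P = 11/5 ≈ 2.2000
B = -11/5 (B = -1*11/5 = -11/5 ≈ -2.2000)
(96*B)*(-81) = (96*(-11/5))*(-81) = -1056/5*(-81) = 85536/5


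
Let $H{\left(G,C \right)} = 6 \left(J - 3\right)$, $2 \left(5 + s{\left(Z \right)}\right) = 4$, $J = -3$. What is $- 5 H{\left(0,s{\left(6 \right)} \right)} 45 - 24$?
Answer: $8076$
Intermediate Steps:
$s{\left(Z \right)} = -3$ ($s{\left(Z \right)} = -5 + \frac{1}{2} \cdot 4 = -5 + 2 = -3$)
$H{\left(G,C \right)} = -36$ ($H{\left(G,C \right)} = 6 \left(-3 - 3\right) = 6 \left(-6\right) = -36$)
$- 5 H{\left(0,s{\left(6 \right)} \right)} 45 - 24 = \left(-5\right) \left(-36\right) 45 - 24 = 180 \cdot 45 - 24 = 8100 - 24 = 8076$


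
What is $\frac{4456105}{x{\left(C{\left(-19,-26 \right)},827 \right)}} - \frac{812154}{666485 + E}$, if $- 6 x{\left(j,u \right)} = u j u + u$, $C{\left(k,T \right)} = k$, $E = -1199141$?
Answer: $\frac{258275130481}{72096232464} \approx 3.5824$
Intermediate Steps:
$x{\left(j,u \right)} = - \frac{u}{6} - \frac{j u^{2}}{6}$ ($x{\left(j,u \right)} = - \frac{u j u + u}{6} = - \frac{j u u + u}{6} = - \frac{j u^{2} + u}{6} = - \frac{u + j u^{2}}{6} = - \frac{u}{6} - \frac{j u^{2}}{6}$)
$\frac{4456105}{x{\left(C{\left(-19,-26 \right)},827 \right)}} - \frac{812154}{666485 + E} = \frac{4456105}{\left(- \frac{1}{6}\right) 827 \left(1 - 15713\right)} - \frac{812154}{666485 - 1199141} = \frac{4456105}{\left(- \frac{1}{6}\right) 827 \left(1 - 15713\right)} - \frac{812154}{-532656} = \frac{4456105}{\left(- \frac{1}{6}\right) 827 \left(-15712\right)} - - \frac{135359}{88776} = \frac{4456105}{\frac{6496912}{3}} + \frac{135359}{88776} = 4456105 \cdot \frac{3}{6496912} + \frac{135359}{88776} = \frac{13368315}{6496912} + \frac{135359}{88776} = \frac{258275130481}{72096232464}$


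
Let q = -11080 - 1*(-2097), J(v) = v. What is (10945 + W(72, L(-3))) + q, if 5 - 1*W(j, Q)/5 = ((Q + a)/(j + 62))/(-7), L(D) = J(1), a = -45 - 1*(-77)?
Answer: 1863971/938 ≈ 1987.2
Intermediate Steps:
a = 32 (a = -45 + 77 = 32)
L(D) = 1
q = -8983 (q = -11080 + 2097 = -8983)
W(j, Q) = 25 + 5*(32 + Q)/(7*(62 + j)) (W(j, Q) = 25 - 5*(Q + 32)/(j + 62)/(-7) = 25 - 5*(32 + Q)/(62 + j)*(-1)/7 = 25 - (-5)*(32 + Q)/(7*(62 + j)) = 25 + 5*(32 + Q)/(7*(62 + j)))
(10945 + W(72, L(-3))) + q = (10945 + 5*(2202 + 1 + 35*72)/(7*(62 + 72))) - 8983 = (10945 + (5/7)*(2202 + 1 + 2520)/134) - 8983 = (10945 + (5/7)*(1/134)*4723) - 8983 = (10945 + 23615/938) - 8983 = 10290025/938 - 8983 = 1863971/938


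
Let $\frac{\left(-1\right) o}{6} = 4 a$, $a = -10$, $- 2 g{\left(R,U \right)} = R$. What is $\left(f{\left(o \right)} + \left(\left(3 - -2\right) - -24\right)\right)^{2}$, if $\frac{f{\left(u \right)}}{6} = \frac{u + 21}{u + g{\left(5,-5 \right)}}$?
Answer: $\frac{285846649}{225625} \approx 1266.9$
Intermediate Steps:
$g{\left(R,U \right)} = - \frac{R}{2}$
$o = 240$ ($o = - 6 \cdot 4 \left(-10\right) = \left(-6\right) \left(-40\right) = 240$)
$f{\left(u \right)} = \frac{6 \left(21 + u\right)}{- \frac{5}{2} + u}$ ($f{\left(u \right)} = 6 \frac{u + 21}{u - \frac{5}{2}} = 6 \frac{21 + u}{u - \frac{5}{2}} = 6 \frac{21 + u}{- \frac{5}{2} + u} = \frac{6 \left(21 + u\right)}{- \frac{5}{2} + u}$)
$\left(f{\left(o \right)} + \left(\left(3 - -2\right) - -24\right)\right)^{2} = \left(\frac{12 \left(21 + 240\right)}{-5 + 2 \cdot 240} + \left(\left(3 - -2\right) - -24\right)\right)^{2} = \left(12 \frac{1}{-5 + 480} \cdot 261 + \left(\left(3 + 2\right) + 24\right)\right)^{2} = \left(12 \cdot \frac{1}{475} \cdot 261 + \left(5 + 24\right)\right)^{2} = \left(12 \cdot \frac{1}{475} \cdot 261 + 29\right)^{2} = \left(\frac{3132}{475} + 29\right)^{2} = \left(\frac{16907}{475}\right)^{2} = \frac{285846649}{225625}$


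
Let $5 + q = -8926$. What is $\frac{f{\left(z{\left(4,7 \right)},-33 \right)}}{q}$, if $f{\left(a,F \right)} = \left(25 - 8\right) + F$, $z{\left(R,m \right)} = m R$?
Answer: $\frac{16}{8931} \approx 0.0017915$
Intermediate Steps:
$q = -8931$ ($q = -5 - 8926 = -8931$)
$z{\left(R,m \right)} = R m$
$f{\left(a,F \right)} = 17 + F$
$\frac{f{\left(z{\left(4,7 \right)},-33 \right)}}{q} = \frac{17 - 33}{-8931} = \left(-16\right) \left(- \frac{1}{8931}\right) = \frac{16}{8931}$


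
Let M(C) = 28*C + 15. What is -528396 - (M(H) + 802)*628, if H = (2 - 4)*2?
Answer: -971136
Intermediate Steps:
H = -4 (H = -2*2 = -4)
M(C) = 15 + 28*C
-528396 - (M(H) + 802)*628 = -528396 - ((15 + 28*(-4)) + 802)*628 = -528396 - ((15 - 112) + 802)*628 = -528396 - (-97 + 802)*628 = -528396 - 705*628 = -528396 - 1*442740 = -528396 - 442740 = -971136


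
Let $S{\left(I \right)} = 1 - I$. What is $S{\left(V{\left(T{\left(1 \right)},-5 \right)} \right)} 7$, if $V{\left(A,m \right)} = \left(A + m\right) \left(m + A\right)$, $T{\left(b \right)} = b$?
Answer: $-105$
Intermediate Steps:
$V{\left(A,m \right)} = \left(A + m\right)^{2}$ ($V{\left(A,m \right)} = \left(A + m\right) \left(A + m\right) = \left(A + m\right)^{2}$)
$S{\left(V{\left(T{\left(1 \right)},-5 \right)} \right)} 7 = \left(1 - \left(1 - 5\right)^{2}\right) 7 = \left(1 - \left(-4\right)^{2}\right) 7 = \left(1 - 16\right) 7 = \left(-15\right) 7 = -105$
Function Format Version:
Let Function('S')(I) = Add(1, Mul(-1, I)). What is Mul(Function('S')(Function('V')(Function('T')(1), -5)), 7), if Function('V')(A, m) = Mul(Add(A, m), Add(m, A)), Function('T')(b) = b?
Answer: -105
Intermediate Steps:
Function('V')(A, m) = Pow(Add(A, m), 2) (Function('V')(A, m) = Mul(Add(A, m), Add(A, m)) = Pow(Add(A, m), 2))
Mul(Function('S')(Function('V')(Function('T')(1), -5)), 7) = Mul(Add(1, Mul(-1, Pow(Add(1, -5), 2))), 7) = Mul(Add(1, Mul(-1, Pow(-4, 2))), 7) = Mul(Add(1, Mul(-1, 16)), 7) = Mul(Add(1, -16), 7) = Mul(-15, 7) = -105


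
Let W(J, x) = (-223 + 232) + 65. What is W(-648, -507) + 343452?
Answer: 343526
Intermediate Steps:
W(J, x) = 74 (W(J, x) = 9 + 65 = 74)
W(-648, -507) + 343452 = 74 + 343452 = 343526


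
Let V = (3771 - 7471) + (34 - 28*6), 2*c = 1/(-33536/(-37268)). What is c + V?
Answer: -64279195/16768 ≈ -3833.4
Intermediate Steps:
c = 9317/16768 (c = 1/(2*((-33536/(-37268)))) = 1/(2*((-33536*(-1/37268)))) = 1/(2*(8384/9317)) = (½)*(9317/8384) = 9317/16768 ≈ 0.55564)
V = -3834 (V = -3700 + (34 - 168) = -3700 - 134 = -3834)
c + V = 9317/16768 - 3834 = -64279195/16768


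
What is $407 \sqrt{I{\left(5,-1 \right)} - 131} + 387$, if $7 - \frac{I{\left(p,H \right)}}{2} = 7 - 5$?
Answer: $387 + 4477 i \approx 387.0 + 4477.0 i$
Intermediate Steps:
$I{\left(p,H \right)} = 10$ ($I{\left(p,H \right)} = 14 - 2 \left(7 - 5\right) = 14 - 4 = 10$)
$407 \sqrt{I{\left(5,-1 \right)} - 131} + 387 = 407 \sqrt{10 - 131} + 387 = 407 \sqrt{-121} + 387 = 407 \cdot 11 i + 387 = 4477 i + 387 = 387 + 4477 i$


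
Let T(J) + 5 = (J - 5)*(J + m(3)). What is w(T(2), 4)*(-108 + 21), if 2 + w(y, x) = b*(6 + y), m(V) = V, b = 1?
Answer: 1392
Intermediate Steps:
T(J) = -5 + (-5 + J)*(3 + J) (T(J) = -5 + (J - 5)*(J + 3) = -5 + (-5 + J)*(3 + J))
w(y, x) = 4 + y (w(y, x) = -2 + 1*(6 + y) = -2 + (6 + y) = 4 + y)
w(T(2), 4)*(-108 + 21) = (4 + (-20 + 2² - 2*2))*(-108 + 21) = (4 + (-20 + 4 - 4))*(-87) = (4 - 20)*(-87) = -16*(-87) = 1392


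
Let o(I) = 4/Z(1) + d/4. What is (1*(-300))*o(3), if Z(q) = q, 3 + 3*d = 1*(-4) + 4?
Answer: -1125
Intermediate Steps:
d = -1 (d = -1 + (1*(-4) + 4)/3 = -1 + (-4 + 4)/3 = -1 + (⅓)*0 = -1 + 0 = -1)
o(I) = 15/4 (o(I) = 4/1 - 1/4 = 4*1 - 1*¼ = 4 - ¼ = 15/4)
(1*(-300))*o(3) = (1*(-300))*(15/4) = -300*15/4 = -1125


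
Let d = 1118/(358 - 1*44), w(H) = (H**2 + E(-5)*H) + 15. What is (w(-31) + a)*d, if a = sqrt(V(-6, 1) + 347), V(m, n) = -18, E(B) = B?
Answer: 632229/157 + 559*sqrt(329)/157 ≈ 4091.5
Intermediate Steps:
w(H) = 15 + H**2 - 5*H (w(H) = (H**2 - 5*H) + 15 = 15 + H**2 - 5*H)
d = 559/157 (d = 1118/(358 - 44) = 1118/314 = 1118*(1/314) = 559/157 ≈ 3.5605)
a = sqrt(329) (a = sqrt(-18 + 347) = sqrt(329) ≈ 18.138)
(w(-31) + a)*d = ((15 + (-31)**2 - 5*(-31)) + sqrt(329))*(559/157) = ((15 + 961 + 155) + sqrt(329))*(559/157) = (1131 + sqrt(329))*(559/157) = 632229/157 + 559*sqrt(329)/157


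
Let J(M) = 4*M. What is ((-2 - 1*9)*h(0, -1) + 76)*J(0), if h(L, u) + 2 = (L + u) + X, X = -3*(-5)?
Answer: 0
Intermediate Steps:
X = 15
h(L, u) = 13 + L + u (h(L, u) = -2 + ((L + u) + 15) = -2 + (15 + L + u) = 13 + L + u)
((-2 - 1*9)*h(0, -1) + 76)*J(0) = ((-2 - 1*9)*(13 + 0 - 1) + 76)*(4*0) = ((-2 - 9)*12 + 76)*0 = (-11*12 + 76)*0 = (-132 + 76)*0 = -56*0 = 0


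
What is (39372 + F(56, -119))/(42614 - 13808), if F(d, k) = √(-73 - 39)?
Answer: 6562/4801 + 2*I*√7/14403 ≈ 1.3668 + 0.00036739*I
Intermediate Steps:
F(d, k) = 4*I*√7 (F(d, k) = √(-112) = 4*I*√7)
(39372 + F(56, -119))/(42614 - 13808) = (39372 + 4*I*√7)/(42614 - 13808) = (39372 + 4*I*√7)/28806 = (39372 + 4*I*√7)*(1/28806) = 6562/4801 + 2*I*√7/14403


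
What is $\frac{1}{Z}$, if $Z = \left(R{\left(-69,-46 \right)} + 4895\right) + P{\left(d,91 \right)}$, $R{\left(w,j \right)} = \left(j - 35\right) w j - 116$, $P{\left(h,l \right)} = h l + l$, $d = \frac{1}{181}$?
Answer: $- \frac{181}{45652453} \approx -3.9647 \cdot 10^{-6}$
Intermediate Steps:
$d = \frac{1}{181} \approx 0.0055249$
$P{\left(h,l \right)} = l + h l$
$R{\left(w,j \right)} = -116 + j w \left(-35 + j\right)$ ($R{\left(w,j \right)} = \left(j - 35\right) w j - 116 = \left(-35 + j\right) w j - 116 = w \left(-35 + j\right) j - 116 = j w \left(-35 + j\right) - 116 = -116 + j w \left(-35 + j\right)$)
$Z = - \frac{45652453}{181}$ ($Z = \left(\left(-116 - 69 \left(-46\right)^{2} - \left(-1610\right) \left(-69\right)\right) + 4895\right) + 91 \left(1 + \frac{1}{181}\right) = \left(\left(-116 - 146004 - 111090\right) + 4895\right) + 91 \cdot \frac{182}{181} = \left(\left(-116 - 146004 - 111090\right) + 4895\right) + \frac{16562}{181} = \left(-257210 + 4895\right) + \frac{16562}{181} = -252315 + \frac{16562}{181} = - \frac{45652453}{181} \approx -2.5222 \cdot 10^{5}$)
$\frac{1}{Z} = \frac{1}{- \frac{45652453}{181}} = - \frac{181}{45652453}$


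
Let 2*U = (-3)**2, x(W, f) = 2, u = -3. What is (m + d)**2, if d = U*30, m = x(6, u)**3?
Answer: 20449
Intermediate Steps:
U = 9/2 (U = (1/2)*(-3)**2 = (1/2)*9 = 9/2 ≈ 4.5000)
m = 8 (m = 2**3 = 8)
d = 135 (d = (9/2)*30 = 135)
(m + d)**2 = (8 + 135)**2 = 143**2 = 20449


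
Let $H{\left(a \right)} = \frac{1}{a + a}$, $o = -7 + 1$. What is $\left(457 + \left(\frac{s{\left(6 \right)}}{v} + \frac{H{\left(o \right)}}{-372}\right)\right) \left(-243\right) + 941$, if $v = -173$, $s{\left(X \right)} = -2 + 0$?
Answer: $- \frac{9448564607}{85808} \approx -1.1011 \cdot 10^{5}$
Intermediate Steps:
$s{\left(X \right)} = -2$
$o = -6$
$H{\left(a \right)} = \frac{1}{2 a}$
$\left(457 + \left(\frac{s{\left(6 \right)}}{v} + \frac{H{\left(o \right)}}{-372}\right)\right) \left(-243\right) + 941 = \left(457 + \left(- \frac{2}{-173} + \frac{\frac{1}{2} \frac{1}{-6}}{-372}\right)\right) \left(-243\right) + 941 = \left(457 + \left(\left(-2\right) \left(- \frac{1}{173}\right) + \frac{1}{2} \left(- \frac{1}{6}\right) \left(- \frac{1}{372}\right)\right)\right) \left(-243\right) + 941 = \left(457 + \left(\frac{2}{173} - - \frac{1}{4464}\right)\right) \left(-243\right) + 941 = \left(457 + \left(\frac{2}{173} + \frac{1}{4464}\right)\right) \left(-243\right) + 941 = \left(457 + \frac{9101}{772272}\right) \left(-243\right) + 941 = \frac{352937405}{772272} \left(-243\right) + 941 = - \frac{9529309935}{85808} + 941 = - \frac{9448564607}{85808}$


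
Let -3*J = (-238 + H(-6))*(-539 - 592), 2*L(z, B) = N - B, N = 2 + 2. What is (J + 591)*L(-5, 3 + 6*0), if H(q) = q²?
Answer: -75563/2 ≈ -37782.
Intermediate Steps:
N = 4
L(z, B) = 2 - B/2 (L(z, B) = (4 - B)/2 = 2 - B/2)
J = -76154 (J = -(-238 + (-6)²)*(-539 - 592)/3 = -(-238 + 36)*(-1131)/3 = -(-202)*(-1131)/3 = -⅓*228462 = -76154)
(J + 591)*L(-5, 3 + 6*0) = (-76154 + 591)*(2 - (3 + 6*0)/2) = -75563*(2 - (3 + 0)/2) = -75563*(2 - ½*3) = -75563*(2 - 3/2) = -75563*½ = -75563/2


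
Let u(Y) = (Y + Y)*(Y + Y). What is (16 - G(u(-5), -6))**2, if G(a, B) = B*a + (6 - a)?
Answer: 504100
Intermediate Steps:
u(Y) = 4*Y**2 (u(Y) = (2*Y)*(2*Y) = 4*Y**2)
G(a, B) = 6 - a + B*a
(16 - G(u(-5), -6))**2 = (16 - (6 - 4*(-5)**2 - 24*(-5)**2))**2 = (16 - (6 - 4*25 - 24*25))**2 = (16 - (6 - 1*100 - 6*100))**2 = (16 - (6 - 100 - 600))**2 = (16 - 1*(-694))**2 = (16 + 694)**2 = 710**2 = 504100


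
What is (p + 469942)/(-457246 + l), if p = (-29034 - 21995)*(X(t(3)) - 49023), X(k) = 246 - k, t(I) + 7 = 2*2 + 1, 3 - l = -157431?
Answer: -2489409417/299812 ≈ -8303.2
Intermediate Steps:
l = 157434 (l = 3 - 1*(-157431) = 3 + 157431 = 157434)
t(I) = -2 (t(I) = -7 + (2*2 + 1) = -7 + (4 + 1) = -7 + 5 = -2)
p = 2488939475 (p = (-29034 - 21995)*((246 - 1*(-2)) - 49023) = -51029*((246 + 2) - 49023) = -51029*(248 - 49023) = -51029*(-48775) = 2488939475)
(p + 469942)/(-457246 + l) = (2488939475 + 469942)/(-457246 + 157434) = 2489409417/(-299812) = 2489409417*(-1/299812) = -2489409417/299812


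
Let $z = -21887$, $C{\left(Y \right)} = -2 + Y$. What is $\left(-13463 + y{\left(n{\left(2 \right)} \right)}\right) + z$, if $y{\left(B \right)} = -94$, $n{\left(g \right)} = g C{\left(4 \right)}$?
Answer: $-35444$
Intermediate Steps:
$n{\left(g \right)} = 2 g$ ($n{\left(g \right)} = g \left(-2 + 4\right) = g 2 = 2 g$)
$\left(-13463 + y{\left(n{\left(2 \right)} \right)}\right) + z = \left(-13463 - 94\right) - 21887 = -13557 - 21887 = -35444$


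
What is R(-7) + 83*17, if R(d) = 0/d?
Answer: 1411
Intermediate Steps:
R(d) = 0
R(-7) + 83*17 = 0 + 83*17 = 0 + 1411 = 1411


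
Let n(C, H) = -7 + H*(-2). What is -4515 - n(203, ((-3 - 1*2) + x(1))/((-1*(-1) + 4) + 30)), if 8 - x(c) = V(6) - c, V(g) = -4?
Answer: -157764/35 ≈ -4507.5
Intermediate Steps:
x(c) = 12 + c (x(c) = 8 - (-4 - c) = 8 + (4 + c) = 12 + c)
n(C, H) = -7 - 2*H
-4515 - n(203, ((-3 - 1*2) + x(1))/((-1*(-1) + 4) + 30)) = -4515 - (-7 - 2*((-3 - 1*2) + (12 + 1))/((-1*(-1) + 4) + 30)) = -4515 - (-7 - 2*((-3 - 2) + 13)/((1 + 4) + 30)) = -4515 - (-7 - 2*(-5 + 13)/(5 + 30)) = -4515 - (-7 - 16/35) = -4515 - 1*(-261/35) = -4515 + 261/35 = -157764/35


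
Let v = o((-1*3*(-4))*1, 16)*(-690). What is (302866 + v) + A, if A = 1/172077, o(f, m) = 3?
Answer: 51760073293/172077 ≈ 3.0080e+5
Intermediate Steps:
A = 1/172077 ≈ 5.8114e-6
v = -2070 (v = 3*(-690) = -2070)
(302866 + v) + A = (302866 - 2070) + 1/172077 = 300796 + 1/172077 = 51760073293/172077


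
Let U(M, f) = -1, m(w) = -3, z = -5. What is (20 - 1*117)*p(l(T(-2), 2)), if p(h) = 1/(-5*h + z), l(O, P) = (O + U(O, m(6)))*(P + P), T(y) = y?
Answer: -97/55 ≈ -1.7636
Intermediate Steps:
l(O, P) = 2*P*(-1 + O) (l(O, P) = (O - 1)*(P + P) = (-1 + O)*(2*P) = 2*P*(-1 + O))
p(h) = 1/(-5 - 5*h) (p(h) = 1/(-5*h - 5) = 1/(-5 - 5*h))
(20 - 1*117)*p(l(T(-2), 2)) = (20 - 1*117)*(-1/(5 + 5*(2*2*(-1 - 2)))) = (20 - 117)*(-1/(5 + 5*(2*2*(-3)))) = -(-97)/(5 + 5*(-12)) = -(-97)/(5 - 60) = -(-97)/(-55) = -(-97)*(-1)/55 = -97*1/55 = -97/55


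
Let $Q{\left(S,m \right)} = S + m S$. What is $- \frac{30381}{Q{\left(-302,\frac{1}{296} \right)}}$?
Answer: $\frac{1498796}{14949} \approx 100.26$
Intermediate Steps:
$Q{\left(S,m \right)} = S + S m$
$- \frac{30381}{Q{\left(-302,\frac{1}{296} \right)}} = - \frac{30381}{\left(-302\right) \left(1 + \frac{1}{296}\right)} = - \frac{30381}{\left(-302\right) \frac{297}{296}} = - \frac{30381}{- \frac{44847}{148}} = \left(-30381\right) \left(- \frac{148}{44847}\right) = \frac{1498796}{14949}$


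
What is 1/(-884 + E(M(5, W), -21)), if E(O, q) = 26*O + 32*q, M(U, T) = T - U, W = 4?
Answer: -1/1582 ≈ -0.00063211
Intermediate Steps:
1/(-884 + E(M(5, W), -21)) = 1/(-884 + (26*(4 - 1*5) + 32*(-21))) = 1/(-884 + (26*(4 - 5) - 672)) = 1/(-884 + (26*(-1) - 672)) = 1/(-884 + (-26 - 672)) = 1/(-884 - 698) = 1/(-1582) = -1/1582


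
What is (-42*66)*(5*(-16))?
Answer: 221760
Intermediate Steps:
(-42*66)*(5*(-16)) = -2772*(-80) = 221760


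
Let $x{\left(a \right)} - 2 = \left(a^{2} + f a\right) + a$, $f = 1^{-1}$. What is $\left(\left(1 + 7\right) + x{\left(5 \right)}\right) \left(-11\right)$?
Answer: $-495$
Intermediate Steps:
$f = 1$
$x{\left(a \right)} = 2 + a^{2} + 2 a$ ($x{\left(a \right)} = 2 + \left(\left(a^{2} + 1 a\right) + a\right) = 2 + \left(\left(a^{2} + a\right) + a\right) = 2 + \left(\left(a + a^{2}\right) + a\right) = 2 + \left(a^{2} + 2 a\right) = 2 + a^{2} + 2 a$)
$\left(\left(1 + 7\right) + x{\left(5 \right)}\right) \left(-11\right) = \left(\left(1 + 7\right) + \left(2 + 5^{2} + 2 \cdot 5\right)\right) \left(-11\right) = \left(8 + \left(2 + 25 + 10\right)\right) \left(-11\right) = \left(8 + 37\right) \left(-11\right) = 45 \left(-11\right) = -495$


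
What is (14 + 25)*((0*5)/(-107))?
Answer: 0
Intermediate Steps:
(14 + 25)*((0*5)/(-107)) = 39*(0*(-1/107)) = 39*0 = 0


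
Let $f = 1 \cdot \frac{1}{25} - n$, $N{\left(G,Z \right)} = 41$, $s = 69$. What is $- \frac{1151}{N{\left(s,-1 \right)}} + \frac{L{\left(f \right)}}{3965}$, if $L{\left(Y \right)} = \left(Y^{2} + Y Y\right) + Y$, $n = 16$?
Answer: $- \frac{2839676368}{101603125} \approx -27.949$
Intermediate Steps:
$f = - \frac{399}{25}$ ($f = 1 \cdot \frac{1}{25} - 16 = \frac{1}{25} - 16 = - \frac{399}{25} \approx -15.96$)
$L{\left(Y \right)} = Y + 2 Y^{2}$ ($L{\left(Y \right)} = \left(Y^{2} + Y^{2}\right) + Y = 2 Y^{2} + Y = Y + 2 Y^{2}$)
$- \frac{1151}{N{\left(s,-1 \right)}} + \frac{L{\left(f \right)}}{3965} = - \frac{1151}{41} + \frac{\left(- \frac{399}{25}\right) \left(1 + 2 \left(- \frac{399}{25}\right)\right)}{3965} = \left(-1151\right) \frac{1}{41} + - \frac{399 \left(1 - \frac{798}{25}\right)}{25} \cdot \frac{1}{3965} = - \frac{1151}{41} + \left(- \frac{399}{25}\right) \left(- \frac{773}{25}\right) \frac{1}{3965} = - \frac{1151}{41} + \frac{308427}{625} \cdot \frac{1}{3965} = - \frac{1151}{41} + \frac{308427}{2478125} = - \frac{2839676368}{101603125}$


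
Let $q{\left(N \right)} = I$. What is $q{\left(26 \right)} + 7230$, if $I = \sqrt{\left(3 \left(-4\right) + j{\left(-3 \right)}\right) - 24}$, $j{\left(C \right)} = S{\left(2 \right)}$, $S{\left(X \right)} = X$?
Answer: $7230 + i \sqrt{34} \approx 7230.0 + 5.831 i$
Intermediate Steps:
$j{\left(C \right)} = 2$
$I = i \sqrt{34}$ ($I = \sqrt{\left(3 \left(-4\right) + 2\right) - 24} = \sqrt{\left(-12 + 2\right) - 24} = \sqrt{-10 - 24} = \sqrt{-34} = i \sqrt{34} \approx 5.8309 i$)
$q{\left(N \right)} = i \sqrt{34}$
$q{\left(26 \right)} + 7230 = i \sqrt{34} + 7230 = 7230 + i \sqrt{34}$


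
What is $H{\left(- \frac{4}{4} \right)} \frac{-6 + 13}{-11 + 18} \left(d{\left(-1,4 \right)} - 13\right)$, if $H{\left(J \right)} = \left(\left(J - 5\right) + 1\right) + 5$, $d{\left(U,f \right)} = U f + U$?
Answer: $0$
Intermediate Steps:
$d{\left(U,f \right)} = U + U f$
$H{\left(J \right)} = 1 + J$ ($H{\left(J \right)} = \left(\left(-5 + J\right) + 1\right) + 5 = \left(-4 + J\right) + 5 = 1 + J$)
$H{\left(- \frac{4}{4} \right)} \frac{-6 + 13}{-11 + 18} \left(d{\left(-1,4 \right)} - 13\right) = \left(1 - \frac{4}{4}\right) \frac{-6 + 13}{-11 + 18} \left(- (1 + 4) - 13\right) = \left(1 - 1\right) \frac{7}{7} \left(\left(-1\right) 5 - 13\right) = \left(1 - 1\right) 7 \cdot \frac{1}{7} \left(-5 - 13\right) = 0 \cdot 1 \left(-18\right) = 0 \left(-18\right) = 0$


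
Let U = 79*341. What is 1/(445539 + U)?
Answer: 1/472478 ≈ 2.1165e-6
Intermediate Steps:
U = 26939
1/(445539 + U) = 1/(445539 + 26939) = 1/472478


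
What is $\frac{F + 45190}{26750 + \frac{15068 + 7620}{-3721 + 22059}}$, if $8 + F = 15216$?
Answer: $\frac{276894631}{122641047} \approx 2.2578$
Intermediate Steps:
$F = 15208$ ($F = -8 + 15216 = 15208$)
$\frac{F + 45190}{26750 + \frac{15068 + 7620}{-3721 + 22059}} = \frac{15208 + 45190}{26750 + \frac{15068 + 7620}{-3721 + 22059}} = \frac{60398}{26750 + \frac{22688}{18338}} = \frac{60398}{26750 + 22688 \cdot \frac{1}{18338}} = \frac{60398}{26750 + \frac{11344}{9169}} = \frac{60398}{\frac{245282094}{9169}} = 60398 \cdot \frac{9169}{245282094} = \frac{276894631}{122641047}$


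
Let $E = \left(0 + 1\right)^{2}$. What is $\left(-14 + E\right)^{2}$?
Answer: $169$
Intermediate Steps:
$E = 1$ ($E = 1^{2} = 1$)
$\left(-14 + E\right)^{2} = \left(-14 + 1\right)^{2} = \left(-13\right)^{2} = 169$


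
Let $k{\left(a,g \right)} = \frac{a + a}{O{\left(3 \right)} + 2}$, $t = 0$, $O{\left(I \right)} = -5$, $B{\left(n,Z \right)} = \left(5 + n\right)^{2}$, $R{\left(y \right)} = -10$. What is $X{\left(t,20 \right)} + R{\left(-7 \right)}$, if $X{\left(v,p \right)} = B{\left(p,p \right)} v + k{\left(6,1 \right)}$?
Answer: $-14$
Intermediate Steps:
$k{\left(a,g \right)} = - \frac{2 a}{3}$ ($k{\left(a,g \right)} = \frac{a + a}{-5 + 2} = \frac{2 a}{-3} = 2 a \left(- \frac{1}{3}\right) = - \frac{2 a}{3}$)
$X{\left(v,p \right)} = -4 + v \left(5 + p\right)^{2}$ ($X{\left(v,p \right)} = \left(5 + p\right)^{2} v - 4 = v \left(5 + p\right)^{2} - 4 = -4 + v \left(5 + p\right)^{2}$)
$X{\left(t,20 \right)} + R{\left(-7 \right)} = \left(-4 + 0 \left(5 + 20\right)^{2}\right) - 10 = \left(-4 + 0 \cdot 25^{2}\right) - 10 = \left(-4 + 0 \cdot 625\right) - 10 = \left(-4 + 0\right) - 10 = -4 - 10 = -14$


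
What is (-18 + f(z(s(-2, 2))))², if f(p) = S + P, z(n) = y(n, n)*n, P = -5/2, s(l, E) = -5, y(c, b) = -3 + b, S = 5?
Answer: 961/4 ≈ 240.25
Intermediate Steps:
P = -5/2 (P = -5*½ = -5/2 ≈ -2.5000)
z(n) = n*(-3 + n) (z(n) = (-3 + n)*n = n*(-3 + n))
f(p) = 5/2 (f(p) = 5 - 5/2 = 5/2)
(-18 + f(z(s(-2, 2))))² = (-18 + 5/2)² = (-31/2)² = 961/4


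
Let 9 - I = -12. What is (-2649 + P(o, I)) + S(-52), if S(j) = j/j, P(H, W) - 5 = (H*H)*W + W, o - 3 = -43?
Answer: 30978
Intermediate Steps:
o = -40 (o = 3 - 43 = -40)
I = 21 (I = 9 - 1*(-12) = 9 + 12 = 21)
P(H, W) = 5 + W + W*H² (P(H, W) = 5 + ((H*H)*W + W) = 5 + (H²*W + W) = 5 + (W*H² + W) = 5 + (W + W*H²) = 5 + W + W*H²)
S(j) = 1
(-2649 + P(o, I)) + S(-52) = (-2649 + (5 + 21 + 21*(-40)²)) + 1 = (-2649 + (5 + 21 + 21*1600)) + 1 = (-2649 + (5 + 21 + 33600)) + 1 = (-2649 + 33626) + 1 = 30977 + 1 = 30978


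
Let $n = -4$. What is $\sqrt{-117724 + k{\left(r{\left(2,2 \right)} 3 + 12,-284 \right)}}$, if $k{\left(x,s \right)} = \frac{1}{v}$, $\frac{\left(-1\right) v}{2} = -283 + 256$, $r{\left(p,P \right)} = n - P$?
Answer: $\frac{i \sqrt{38142570}}{18} \approx 343.11 i$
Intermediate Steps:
$r{\left(p,P \right)} = -4 - P$
$v = 54$ ($v = - 2 \left(-283 + 256\right) = \left(-2\right) \left(-27\right) = 54$)
$k{\left(x,s \right)} = \frac{1}{54}$
$\sqrt{-117724 + k{\left(r{\left(2,2 \right)} 3 + 12,-284 \right)}} = \sqrt{-117724 + \frac{1}{54}} = \sqrt{- \frac{6357095}{54}} = \frac{i \sqrt{38142570}}{18}$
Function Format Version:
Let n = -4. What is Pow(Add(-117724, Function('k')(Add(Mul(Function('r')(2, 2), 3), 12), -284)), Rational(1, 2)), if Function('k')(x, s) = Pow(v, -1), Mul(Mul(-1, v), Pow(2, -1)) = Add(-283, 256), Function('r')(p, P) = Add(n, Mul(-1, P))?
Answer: Mul(Rational(1, 18), I, Pow(38142570, Rational(1, 2))) ≈ Mul(343.11, I)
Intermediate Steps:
Function('r')(p, P) = Add(-4, Mul(-1, P))
v = 54 (v = Mul(-2, Add(-283, 256)) = Mul(-2, -27) = 54)
Function('k')(x, s) = Rational(1, 54) (Function('k')(x, s) = Pow(54, -1) = Rational(1, 54))
Pow(Add(-117724, Function('k')(Add(Mul(Function('r')(2, 2), 3), 12), -284)), Rational(1, 2)) = Pow(Add(-117724, Rational(1, 54)), Rational(1, 2)) = Pow(Rational(-6357095, 54), Rational(1, 2)) = Mul(Rational(1, 18), I, Pow(38142570, Rational(1, 2)))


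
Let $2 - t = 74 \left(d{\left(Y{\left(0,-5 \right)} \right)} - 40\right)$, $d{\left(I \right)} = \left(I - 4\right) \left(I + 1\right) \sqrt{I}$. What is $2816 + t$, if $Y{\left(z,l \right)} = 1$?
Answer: $6222$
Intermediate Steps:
$d{\left(I \right)} = \sqrt{I} \left(1 + I\right) \left(-4 + I\right)$ ($d{\left(I \right)} = \left(-4 + I\right) \left(1 + I\right) \sqrt{I} = \left(1 + I\right) \left(-4 + I\right) \sqrt{I} = \sqrt{I} \left(1 + I\right) \left(-4 + I\right)$)
$t = 3406$ ($t = 2 - 74 \left(\sqrt{1} \left(-4 + 1^{2} - 3\right) - 40\right) = 2 - 74 \left(1 \left(-4 + 1 - 3\right) - 40\right) = 2 - 74 \left(1 \left(-6\right) - 40\right) = 2 - 74 \left(-6 - 40\right) = 2 - 74 \left(-46\right) = 2 - -3404 = 2 + 3404 = 3406$)
$2816 + t = 2816 + 3406 = 6222$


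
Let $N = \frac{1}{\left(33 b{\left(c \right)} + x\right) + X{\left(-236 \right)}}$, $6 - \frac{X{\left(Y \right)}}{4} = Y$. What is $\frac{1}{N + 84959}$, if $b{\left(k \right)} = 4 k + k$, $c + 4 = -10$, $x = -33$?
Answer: $\frac{1375}{116818624} \approx 1.177 \cdot 10^{-5}$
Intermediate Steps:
$c = -14$ ($c = -4 - 10 = -14$)
$X{\left(Y \right)} = 24 - 4 Y$
$b{\left(k \right)} = 5 k$
$N = - \frac{1}{1375}$ ($N = \frac{1}{\left(33 \cdot 5 \left(-14\right) - 33\right) + \left(24 - -944\right)} = \frac{1}{\left(33 \left(-70\right) - 33\right) + \left(24 + 944\right)} = \frac{1}{\left(-2310 - 33\right) + 968} = \frac{1}{-2343 + 968} = \frac{1}{-1375} = - \frac{1}{1375} \approx -0.00072727$)
$\frac{1}{N + 84959} = \frac{1}{- \frac{1}{1375} + 84959} = \frac{1}{\frac{116818624}{1375}} = \frac{1375}{116818624}$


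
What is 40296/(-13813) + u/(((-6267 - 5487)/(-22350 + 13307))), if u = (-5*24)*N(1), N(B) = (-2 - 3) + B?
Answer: 9913936856/27059667 ≈ 366.37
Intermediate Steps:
N(B) = -5 + B
u = 480 (u = (-5*24)*(-5 + 1) = -120*(-4) = 480)
40296/(-13813) + u/(((-6267 - 5487)/(-22350 + 13307))) = 40296/(-13813) + 480/(((-6267 - 5487)/(-22350 + 13307))) = 40296*(-1/13813) + 480/((-11754/(-9043))) = -40296/13813 + 480/((-11754*(-1/9043))) = -40296/13813 + 480/(11754/9043) = -40296/13813 + 480*(9043/11754) = -40296/13813 + 723440/1959 = 9913936856/27059667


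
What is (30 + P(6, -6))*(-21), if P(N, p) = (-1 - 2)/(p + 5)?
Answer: -693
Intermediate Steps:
P(N, p) = -3/(5 + p)
(30 + P(6, -6))*(-21) = (30 - 3/(5 - 6))*(-21) = (30 - 3/(-1))*(-21) = (30 - 3*(-1))*(-21) = (30 + 3)*(-21) = 33*(-21) = -693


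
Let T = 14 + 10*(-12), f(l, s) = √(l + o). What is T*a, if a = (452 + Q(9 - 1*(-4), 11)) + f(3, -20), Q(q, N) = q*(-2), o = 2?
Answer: -45156 - 106*√5 ≈ -45393.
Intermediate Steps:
Q(q, N) = -2*q
f(l, s) = √(2 + l) (f(l, s) = √(l + 2) = √(2 + l))
T = -106 (T = 14 - 120 = -106)
a = 426 + √5 (a = (452 - 2*(9 - 1*(-4))) + √(2 + 3) = (452 - 2*(9 + 4)) + √5 = (452 - 2*13) + √5 = (452 - 26) + √5 = 426 + √5 ≈ 428.24)
T*a = -106*(426 + √5) = -45156 - 106*√5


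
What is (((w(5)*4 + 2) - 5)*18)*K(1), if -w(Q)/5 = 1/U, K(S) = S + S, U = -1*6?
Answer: 12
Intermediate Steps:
U = -6
K(S) = 2*S
w(Q) = ⅚ (w(Q) = -5/(-6) = -5*(-⅙) = ⅚)
(((w(5)*4 + 2) - 5)*18)*K(1) = ((((⅚)*4 + 2) - 5)*18)*(2*1) = (((10/3 + 2) - 5)*18)*2 = ((16/3 - 5)*18)*2 = ((⅓)*18)*2 = 6*2 = 12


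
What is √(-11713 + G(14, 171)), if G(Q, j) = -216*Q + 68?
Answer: I*√14669 ≈ 121.12*I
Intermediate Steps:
G(Q, j) = 68 - 216*Q
√(-11713 + G(14, 171)) = √(-11713 + (68 - 216*14)) = √(-11713 + (68 - 3024)) = √(-11713 - 2956) = √(-14669) = I*√14669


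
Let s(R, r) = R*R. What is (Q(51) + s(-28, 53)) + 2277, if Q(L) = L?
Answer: 3112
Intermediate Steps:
s(R, r) = R²
(Q(51) + s(-28, 53)) + 2277 = (51 + (-28)²) + 2277 = (51 + 784) + 2277 = 835 + 2277 = 3112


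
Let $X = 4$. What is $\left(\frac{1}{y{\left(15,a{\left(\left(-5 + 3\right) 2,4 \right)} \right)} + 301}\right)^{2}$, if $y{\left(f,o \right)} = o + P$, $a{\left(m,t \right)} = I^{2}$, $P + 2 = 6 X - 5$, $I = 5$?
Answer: $\frac{1}{117649} \approx 8.4999 \cdot 10^{-6}$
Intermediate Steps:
$P = 17$ ($P = -2 + \left(6 \cdot 4 - 5\right) = -2 + \left(24 - 5\right) = -2 + 19 = 17$)
$a{\left(m,t \right)} = 25$ ($a{\left(m,t \right)} = 5^{2} = 25$)
$y{\left(f,o \right)} = 17 + o$ ($y{\left(f,o \right)} = o + 17 = 17 + o$)
$\left(\frac{1}{y{\left(15,a{\left(\left(-5 + 3\right) 2,4 \right)} \right)} + 301}\right)^{2} = \left(\frac{1}{\left(17 + 25\right) + 301}\right)^{2} = \left(\frac{1}{42 + 301}\right)^{2} = \left(\frac{1}{343}\right)^{2} = \frac{1}{117649}$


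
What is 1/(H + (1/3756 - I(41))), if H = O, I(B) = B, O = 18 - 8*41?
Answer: -3756/1318355 ≈ -0.0028490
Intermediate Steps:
O = -310 (O = 18 - 328 = -310)
H = -310
1/(H + (1/3756 - I(41))) = 1/(-310 + (1/3756 - 1*41)) = 1/(-310 + (1/3756 - 41)) = 1/(-310 - 153995/3756) = 1/(-1318355/3756) = -3756/1318355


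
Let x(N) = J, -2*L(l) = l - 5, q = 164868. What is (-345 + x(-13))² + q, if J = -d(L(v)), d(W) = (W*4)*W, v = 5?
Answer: 283893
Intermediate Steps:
L(l) = 5/2 - l/2 (L(l) = -(l - 5)/2 = -(-5 + l)/2 = 5/2 - l/2)
d(W) = 4*W² (d(W) = (4*W)*W = 4*W²)
J = 0 (J = -4*(5/2 - ½*5)² = -4*(5/2 - 5/2)² = -4*0² = -4*0 = -1*0 = 0)
x(N) = 0
(-345 + x(-13))² + q = (-345 + 0)² + 164868 = (-345)² + 164868 = 119025 + 164868 = 283893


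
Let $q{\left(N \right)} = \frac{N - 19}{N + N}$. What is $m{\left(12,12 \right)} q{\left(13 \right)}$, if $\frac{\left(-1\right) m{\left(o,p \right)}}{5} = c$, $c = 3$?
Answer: $\frac{45}{13} \approx 3.4615$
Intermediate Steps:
$m{\left(o,p \right)} = -15$ ($m{\left(o,p \right)} = \left(-5\right) 3 = -15$)
$q{\left(N \right)} = \frac{-19 + N}{2 N}$
$m{\left(12,12 \right)} q{\left(13 \right)} = - 15 \frac{-19 + 13}{2 \cdot 13} = - 15 \cdot \frac{1}{2} \cdot \frac{1}{13} \left(-6\right) = \left(-15\right) \left(- \frac{3}{13}\right) = \frac{45}{13}$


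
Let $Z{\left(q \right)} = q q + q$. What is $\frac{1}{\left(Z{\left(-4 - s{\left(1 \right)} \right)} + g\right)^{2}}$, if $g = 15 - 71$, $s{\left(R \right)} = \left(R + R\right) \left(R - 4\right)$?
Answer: $\frac{1}{2500} \approx 0.0004$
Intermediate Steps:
$s{\left(R \right)} = 2 R \left(-4 + R\right)$
$Z{\left(q \right)} = q + q^{2}$ ($Z{\left(q \right)} = q^{2} + q = q + q^{2}$)
$g = -56$
$\frac{1}{\left(Z{\left(-4 - s{\left(1 \right)} \right)} + g\right)^{2}} = \frac{1}{\left(\left(-4 - 2 \cdot 1 \left(-4 + 1\right)\right) \left(1 - \left(4 + 2 \cdot 1 \left(-4 + 1\right)\right)\right) - 56\right)^{2}} = \frac{1}{\left(\left(-4 - 2 \cdot 1 \left(-3\right)\right) \left(1 - \left(4 + 2 \cdot 1 \left(-3\right)\right)\right) - 56\right)^{2}} = \frac{1}{\left(\left(-4 - -6\right) \left(1 - -2\right) - 56\right)^{2}} = \frac{1}{\left(\left(-4 + 6\right) \left(1 + \left(-4 + 6\right)\right) - 56\right)^{2}} = \frac{1}{\left(2 \left(1 + 2\right) - 56\right)^{2}} = \frac{1}{\left(2 \cdot 3 - 56\right)^{2}} = \frac{1}{\left(6 - 56\right)^{2}} = \frac{1}{\left(-50\right)^{2}} = \frac{1}{2500}$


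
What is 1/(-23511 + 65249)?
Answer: 1/41738 ≈ 2.3959e-5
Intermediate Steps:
1/(-23511 + 65249) = 1/41738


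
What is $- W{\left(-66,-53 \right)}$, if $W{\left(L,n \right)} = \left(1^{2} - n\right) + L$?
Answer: $12$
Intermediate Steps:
$W{\left(L,n \right)} = 1 + L - n$ ($W{\left(L,n \right)} = \left(1 - n\right) + L = 1 + L - n$)
$- W{\left(-66,-53 \right)} = - (1 - 66 - -53) = - (1 - 66 + 53) = \left(-1\right) \left(-12\right) = 12$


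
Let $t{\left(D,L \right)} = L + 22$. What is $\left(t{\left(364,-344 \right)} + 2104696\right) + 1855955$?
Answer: $3960329$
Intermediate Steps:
$t{\left(D,L \right)} = 22 + L$
$\left(t{\left(364,-344 \right)} + 2104696\right) + 1855955 = \left(\left(22 - 344\right) + 2104696\right) + 1855955 = \left(-322 + 2104696\right) + 1855955 = 2104374 + 1855955 = 3960329$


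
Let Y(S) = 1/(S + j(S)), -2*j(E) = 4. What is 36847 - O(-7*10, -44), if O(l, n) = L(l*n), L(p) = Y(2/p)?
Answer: 113453453/3079 ≈ 36848.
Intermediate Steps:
j(E) = -2 (j(E) = -½*4 = -2)
Y(S) = 1/(-2 + S) (Y(S) = 1/(S - 2) = 1/(-2 + S))
L(p) = 1/(-2 + 2/p)
O(l, n) = -l*n/(-2 + 2*l*n) (O(l, n) = -l*n/(-2 + 2*(l*n)) = -l*n/(-2 + 2*l*n))
36847 - O(-7*10, -44) = 36847 - (-1)*(-7*10)*(-44)/(-2 + 2*(-7*10)*(-44)) = 36847 - (-1)*(-70)*(-44)/(-2 + 2*(-70)*(-44)) = 36847 - (-1)*(-70)*(-44)/(-2 + 6160) = 36847 - (-1)*(-70)*(-44)/6158 = 36847 - 1*(-1540/3079) = 36847 + 1540/3079 = 113453453/3079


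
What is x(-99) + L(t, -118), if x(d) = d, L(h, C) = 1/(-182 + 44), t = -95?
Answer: -13663/138 ≈ -99.007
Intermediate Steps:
L(h, C) = -1/138 (L(h, C) = 1/(-138) = -1/138)
x(-99) + L(t, -118) = -99 - 1/138 = -13663/138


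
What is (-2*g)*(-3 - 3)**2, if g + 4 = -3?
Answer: 504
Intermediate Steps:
g = -7 (g = -4 - 3 = -7)
(-2*g)*(-3 - 3)**2 = (-2*(-7))*(-3 - 3)**2 = 14*(-6)**2 = 14*36 = 504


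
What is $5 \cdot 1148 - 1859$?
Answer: $3881$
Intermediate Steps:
$5 \cdot 1148 - 1859 = 5740 - 1859 = 3881$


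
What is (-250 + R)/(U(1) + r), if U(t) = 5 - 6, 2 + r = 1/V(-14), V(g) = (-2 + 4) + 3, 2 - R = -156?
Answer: 230/7 ≈ 32.857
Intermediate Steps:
R = 158 (R = 2 - 1*(-156) = 2 + 156 = 158)
V(g) = 5 (V(g) = 2 + 3 = 5)
r = -9/5 (r = -2 + 1/5 = -2 + ⅕ = -9/5 ≈ -1.8000)
U(t) = -1
(-250 + R)/(U(1) + r) = (-250 + 158)/(-1 - 9/5) = -92/(-14/5) = -92*(-5/14) = 230/7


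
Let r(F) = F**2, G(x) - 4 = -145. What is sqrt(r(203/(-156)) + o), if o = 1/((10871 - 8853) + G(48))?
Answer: sqrt(145230301633)/292812 ≈ 1.3015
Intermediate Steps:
G(x) = -141 (G(x) = 4 - 145 = -141)
o = 1/1877 (o = 1/((10871 - 8853) - 141) = 1/(2018 - 141) = 1/1877 ≈ 0.00053276)
sqrt(r(203/(-156)) + o) = sqrt((203/(-156))**2 + 1/1877) = sqrt((203*(-1/156))**2 + 1/1877) = sqrt((-203/156)**2 + 1/1877) = sqrt(41209/24336 + 1/1877) = sqrt(77373629/45678672) = sqrt(145230301633)/292812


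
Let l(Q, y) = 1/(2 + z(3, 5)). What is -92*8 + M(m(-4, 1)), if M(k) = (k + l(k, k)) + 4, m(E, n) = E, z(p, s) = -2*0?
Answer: -1471/2 ≈ -735.50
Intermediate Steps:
z(p, s) = 0
l(Q, y) = 1/2 (l(Q, y) = 1/(2 + 0) = 1/2)
M(k) = 9/2 + k (M(k) = (k + 1/2) + 4 = (1/2 + k) + 4 = 9/2 + k)
-92*8 + M(m(-4, 1)) = -92*8 + (9/2 - 4) = -46*16 + 1/2 = -736 + 1/2 = -1471/2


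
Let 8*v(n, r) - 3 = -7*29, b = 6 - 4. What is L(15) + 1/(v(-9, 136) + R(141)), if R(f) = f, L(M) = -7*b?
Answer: -1623/116 ≈ -13.991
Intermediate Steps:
b = 2
v(n, r) = -25 (v(n, r) = 3/8 + (-7*29)/8 = 3/8 + (⅛)*(-203) = 3/8 - 203/8 = -25)
L(M) = -14 (L(M) = -7*2 = -14)
L(15) + 1/(v(-9, 136) + R(141)) = -14 + 1/(-25 + 141) = -14 + 1/116 = -1623/116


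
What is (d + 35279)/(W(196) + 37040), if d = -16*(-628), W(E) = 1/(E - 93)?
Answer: 1556227/1271707 ≈ 1.2237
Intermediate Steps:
W(E) = 1/(-93 + E)
d = 10048
(d + 35279)/(W(196) + 37040) = (10048 + 35279)/(1/(-93 + 196) + 37040) = 45327/(1/103 + 37040) = 45327/(3815121/103) = 45327*(103/3815121) = 1556227/1271707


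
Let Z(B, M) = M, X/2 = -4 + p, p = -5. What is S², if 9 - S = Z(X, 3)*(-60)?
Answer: 35721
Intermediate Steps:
X = -18 (X = 2*(-4 - 5) = 2*(-9) = -18)
S = 189 (S = 9 - 3*(-60) = 9 - 1*(-180) = 9 + 180 = 189)
S² = 189² = 35721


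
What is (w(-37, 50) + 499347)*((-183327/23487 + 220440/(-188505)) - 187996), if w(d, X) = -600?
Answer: -3075149905037446135/32795681 ≈ -9.3767e+10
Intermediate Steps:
(w(-37, 50) + 499347)*((-183327/23487 + 220440/(-188505)) - 187996) = (-600 + 499347)*((-183327/23487 + 220440/(-188505)) - 187996) = 498747*((-183327*1/23487 + 220440*(-1/188505)) - 187996) = 498747*((-61109/7829 - 14696/12567) - 187996) = 498747*(-883011787/98387043 - 187996) = 498747*(-18497253547615/98387043) = -3075149905037446135/32795681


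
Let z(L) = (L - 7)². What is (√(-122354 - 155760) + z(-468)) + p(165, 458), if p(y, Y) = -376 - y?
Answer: 225084 + I*√278114 ≈ 2.2508e+5 + 527.37*I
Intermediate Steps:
z(L) = (-7 + L)²
(√(-122354 - 155760) + z(-468)) + p(165, 458) = (√(-122354 - 155760) + (-7 - 468)²) + (-376 - 1*165) = (√(-278114) + (-475)²) + (-376 - 165) = (I*√278114 + 225625) - 541 = (225625 + I*√278114) - 541 = 225084 + I*√278114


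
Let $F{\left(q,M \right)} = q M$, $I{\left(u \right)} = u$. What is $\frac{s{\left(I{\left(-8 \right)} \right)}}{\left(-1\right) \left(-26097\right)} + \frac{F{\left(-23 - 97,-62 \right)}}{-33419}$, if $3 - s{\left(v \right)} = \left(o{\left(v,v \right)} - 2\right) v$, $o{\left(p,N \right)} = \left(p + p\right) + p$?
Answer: $- \frac{201012575}{872135643} \approx -0.23048$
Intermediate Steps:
$o{\left(p,N \right)} = 3 p$ ($o{\left(p,N \right)} = 2 p + p = 3 p$)
$s{\left(v \right)} = 3 - v \left(-2 + 3 v\right)$ ($s{\left(v \right)} = 3 - \left(3 v - 2\right) v = 3 - \left(-2 + 3 v\right) v = 3 - v \left(-2 + 3 v\right)$)
$F{\left(q,M \right)} = M q$
$\frac{s{\left(I{\left(-8 \right)} \right)}}{\left(-1\right) \left(-26097\right)} + \frac{F{\left(-23 - 97,-62 \right)}}{-33419} = \frac{3 - 3 \left(-8\right)^{2} + 2 \left(-8\right)}{\left(-1\right) \left(-26097\right)} + \frac{\left(-62\right) \left(-23 - 97\right)}{-33419} = \frac{3 - 192 - 16}{26097} + - 62 \left(-23 - 97\right) \left(- \frac{1}{33419}\right) = \left(3 - 192 - 16\right) \frac{1}{26097} + \left(-62\right) \left(-120\right) \left(- \frac{1}{33419}\right) = \left(-205\right) \frac{1}{26097} + 7440 \left(- \frac{1}{33419}\right) = - \frac{205}{26097} - \frac{7440}{33419} = - \frac{201012575}{872135643}$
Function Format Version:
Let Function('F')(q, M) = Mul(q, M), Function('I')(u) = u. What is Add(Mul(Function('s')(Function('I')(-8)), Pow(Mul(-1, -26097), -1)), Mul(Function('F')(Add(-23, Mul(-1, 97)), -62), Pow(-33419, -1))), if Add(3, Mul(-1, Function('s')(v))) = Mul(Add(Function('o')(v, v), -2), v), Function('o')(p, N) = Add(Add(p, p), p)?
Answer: Rational(-201012575, 872135643) ≈ -0.23048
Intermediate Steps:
Function('o')(p, N) = Mul(3, p) (Function('o')(p, N) = Add(Mul(2, p), p) = Mul(3, p))
Function('s')(v) = Add(3, Mul(-1, v, Add(-2, Mul(3, v)))) (Function('s')(v) = Add(3, Mul(-1, Mul(Add(Mul(3, v), -2), v))) = Add(3, Mul(-1, Mul(Add(-2, Mul(3, v)), v))) = Add(3, Mul(-1, Mul(v, Add(-2, Mul(3, v))))) = Add(3, Mul(-1, v, Add(-2, Mul(3, v)))))
Function('F')(q, M) = Mul(M, q)
Add(Mul(Function('s')(Function('I')(-8)), Pow(Mul(-1, -26097), -1)), Mul(Function('F')(Add(-23, Mul(-1, 97)), -62), Pow(-33419, -1))) = Add(Mul(Add(3, Mul(-3, Pow(-8, 2)), Mul(2, -8)), Pow(Mul(-1, -26097), -1)), Mul(Mul(-62, Add(-23, Mul(-1, 97))), Pow(-33419, -1))) = Add(Mul(Add(3, Mul(-3, 64), -16), Pow(26097, -1)), Mul(Mul(-62, Add(-23, -97)), Rational(-1, 33419))) = Add(Mul(Add(3, -192, -16), Rational(1, 26097)), Mul(Mul(-62, -120), Rational(-1, 33419))) = Add(Mul(-205, Rational(1, 26097)), Mul(7440, Rational(-1, 33419))) = Add(Rational(-205, 26097), Rational(-7440, 33419)) = Rational(-201012575, 872135643)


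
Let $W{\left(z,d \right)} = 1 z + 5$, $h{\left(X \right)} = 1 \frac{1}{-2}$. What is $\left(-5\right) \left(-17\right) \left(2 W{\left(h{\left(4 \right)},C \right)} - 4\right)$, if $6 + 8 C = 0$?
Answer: $425$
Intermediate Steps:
$h{\left(X \right)} = - \frac{1}{2}$ ($h{\left(X \right)} = 1 \left(- \frac{1}{2}\right) = - \frac{1}{2}$)
$C = - \frac{3}{4}$ ($C = - \frac{3}{4} + \frac{1}{8} \cdot 0 = - \frac{3}{4} + 0 = - \frac{3}{4} \approx -0.75$)
$W{\left(z,d \right)} = 5 + z$ ($W{\left(z,d \right)} = z + 5 = 5 + z$)
$\left(-5\right) \left(-17\right) \left(2 W{\left(h{\left(4 \right)},C \right)} - 4\right) = \left(-5\right) \left(-17\right) \left(2 \left(5 - \frac{1}{2}\right) - 4\right) = 85 \left(2 \cdot \frac{9}{2} - 4\right) = 85 \left(9 - 4\right) = 85 \cdot 5 = 425$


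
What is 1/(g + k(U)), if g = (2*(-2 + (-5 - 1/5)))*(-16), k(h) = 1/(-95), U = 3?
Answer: 95/21887 ≈ 0.0043405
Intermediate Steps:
k(h) = -1/95
g = 1152/5 (g = (2*(-2 + (-5 - 1*⅕)))*(-16) = (2*(-2 + (-5 - ⅕)))*(-16) = (2*(-2 - 26/5))*(-16) = (2*(-36/5))*(-16) = -72/5*(-16) = 1152/5 ≈ 230.40)
1/(g + k(U)) = 1/(1152/5 - 1/95) = 1/(21887/95) = 95/21887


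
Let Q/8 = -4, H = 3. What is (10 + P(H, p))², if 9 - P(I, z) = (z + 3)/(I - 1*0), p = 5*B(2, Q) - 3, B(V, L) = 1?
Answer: 2704/9 ≈ 300.44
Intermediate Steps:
Q = -32 (Q = 8*(-4) = -32)
p = 2 (p = 5*1 - 3 = 5 - 3 = 2)
P(I, z) = 9 - (3 + z)/I (P(I, z) = 9 - (z + 3)/(I - 1*0) = 9 - (3 + z)/(I + 0) = 9 - (3 + z)/I)
(10 + P(H, p))² = (10 + (-3 - 1*2 + 9*3)/3)² = (10 + (-3 - 2 + 27)/3)² = (10 + (⅓)*22)² = (10 + 22/3)² = (52/3)² = 2704/9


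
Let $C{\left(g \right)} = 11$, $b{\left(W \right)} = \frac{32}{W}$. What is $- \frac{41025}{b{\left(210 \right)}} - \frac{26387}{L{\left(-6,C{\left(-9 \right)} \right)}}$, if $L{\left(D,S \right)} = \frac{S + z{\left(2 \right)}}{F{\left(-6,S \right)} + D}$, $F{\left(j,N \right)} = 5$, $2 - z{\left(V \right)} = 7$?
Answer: $- \frac{12711779}{48} \approx -2.6483 \cdot 10^{5}$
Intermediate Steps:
$z{\left(V \right)} = -5$ ($z{\left(V \right)} = 2 - 7 = -5$)
$L{\left(D,S \right)} = \frac{-5 + S}{5 + D}$ ($L{\left(D,S \right)} = \frac{S - 5}{5 + D} = \frac{-5 + S}{5 + D}$)
$- \frac{41025}{b{\left(210 \right)}} - \frac{26387}{L{\left(-6,C{\left(-9 \right)} \right)}} = - \frac{41025}{32 \cdot \frac{1}{210}} - \frac{26387}{\frac{1}{5 - 6} \left(-5 + 11\right)} = - \frac{41025}{32 \cdot \frac{1}{210}} - \frac{26387}{\frac{1}{-1} \cdot 6} = - \frac{41025}{\frac{16}{105}} - \frac{26387}{\left(-1\right) 6} = \left(-41025\right) \frac{105}{16} - \frac{26387}{-6} = - \frac{4307625}{16} - - \frac{26387}{6} = - \frac{4307625}{16} + \frac{26387}{6} = - \frac{12711779}{48}$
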